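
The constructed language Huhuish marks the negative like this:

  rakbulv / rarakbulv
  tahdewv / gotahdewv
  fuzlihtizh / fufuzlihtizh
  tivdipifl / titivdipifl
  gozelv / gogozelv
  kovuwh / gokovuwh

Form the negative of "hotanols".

hohotanols

tahdewv and rakbulv both end in -v yet inflect differently (gotahdewv, rarakbulv), so the final letter is not what conditions the rule; the second-to-last letter is.
"hotanols" has second-to-last letter 'l'. The stems whose second-to-last letter is 'l' (rakbulv → rarakbulv, gozelv → gogozelv) repeat the first consonant+vowel as a prefix.
The other pattern: stems whose second-to-last letter is 'w' add the prefix go-.
So hotanols → hohotanols.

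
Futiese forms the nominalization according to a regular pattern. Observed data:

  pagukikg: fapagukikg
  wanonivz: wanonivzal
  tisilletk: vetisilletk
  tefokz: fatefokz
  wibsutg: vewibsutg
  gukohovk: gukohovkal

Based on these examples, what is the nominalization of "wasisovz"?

wasisovzal

wibsutg and pagukikg both end in -g yet inflect differently (vewibsutg, fapagukikg), so the final letter is not what conditions the rule; the second-to-last letter is.
"wasisovz" has second-to-last letter 'v'. The stems whose second-to-last letter is 'v' (gukohovk → gukohovkal, wanonivz → wanonivzal) add -al.
The other patterns: stems whose second-to-last letter is 't' add the prefix ve-; stems whose second-to-last letter is 'k' add the prefix fa-.
So wasisovz → wasisovzal.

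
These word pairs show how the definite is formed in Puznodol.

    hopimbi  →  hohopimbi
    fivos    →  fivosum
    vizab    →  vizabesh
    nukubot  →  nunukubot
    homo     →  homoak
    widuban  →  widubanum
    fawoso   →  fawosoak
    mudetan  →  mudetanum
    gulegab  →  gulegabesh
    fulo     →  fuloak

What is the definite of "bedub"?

fawoso and nukubot both have last vowel 'o' yet inflect differently (fawosoak, nunukubot), so the last vowel is not what conditions the rule; the final letter is.
"bedub" ends in -b. The stems ending in -b (vizab → vizabesh, gulegab → gulegabesh) add -esh.
So bedub → bedubesh.

bedubesh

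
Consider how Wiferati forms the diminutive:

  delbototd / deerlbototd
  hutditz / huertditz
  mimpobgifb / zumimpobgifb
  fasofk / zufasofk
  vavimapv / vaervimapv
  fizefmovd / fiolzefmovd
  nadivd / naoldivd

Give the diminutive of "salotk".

delbototd and fizefmovd both end in -d yet inflect differently (deerlbototd, fiolzefmovd), so the final letter is not what conditions the rule; the second-to-last letter is.
"salotk" has second-to-last letter 't'. The stems whose second-to-last letter is 't' (hutditz → huertditz, delbototd → deerlbototd) insert -er- after the first vowel.
The other patterns: stems whose second-to-last letter is 'f' add the prefix zu-; stems whose second-to-last letter is 'v' insert -ol- after the first vowel.
So salotk → saerlotk.

saerlotk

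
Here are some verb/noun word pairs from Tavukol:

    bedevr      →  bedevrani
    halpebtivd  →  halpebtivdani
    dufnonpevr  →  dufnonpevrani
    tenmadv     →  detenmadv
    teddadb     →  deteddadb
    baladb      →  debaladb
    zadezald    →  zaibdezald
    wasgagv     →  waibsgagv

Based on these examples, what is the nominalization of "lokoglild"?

"lokoglild" has second-to-last letter 'l'. The one such stem in the data (zadezald → zaibdezald) inserts -ib- after the first vowel (as does wasgagv), so the same rule applies.
So lokoglild → loibkoglild.

loibkoglild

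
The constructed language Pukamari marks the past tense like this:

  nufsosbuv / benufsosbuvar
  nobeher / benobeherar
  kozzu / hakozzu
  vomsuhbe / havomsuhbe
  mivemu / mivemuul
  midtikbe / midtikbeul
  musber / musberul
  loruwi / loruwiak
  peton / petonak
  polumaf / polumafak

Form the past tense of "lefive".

kozzu and mivemu both end in -u yet inflect differently (hakozzu, mivemuul), so the final letter is not what conditions the rule; the first letter is.
"lefive" begins with l-. The one such stem in the data (loruwi → loruwiak) adds -ak, so the same rule applies.
So lefive → lefiveak.

lefiveak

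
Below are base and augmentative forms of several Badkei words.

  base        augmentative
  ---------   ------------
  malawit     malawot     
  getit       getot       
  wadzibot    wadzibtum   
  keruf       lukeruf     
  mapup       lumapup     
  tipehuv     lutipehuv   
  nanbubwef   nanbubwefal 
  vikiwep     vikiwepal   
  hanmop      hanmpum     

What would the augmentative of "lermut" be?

mapup and hanmop both end in -p yet inflect differently (lumapup, hanmpum), so the final letter is not what conditions the rule; the last vowel is.
"lermut" has last vowel 'u'. The stems whose last vowel is 'u' (keruf → lukeruf, mapup → lumapup, tipehuv → lutipehuv) add the prefix lu-.
So lermut → lulermut.

lulermut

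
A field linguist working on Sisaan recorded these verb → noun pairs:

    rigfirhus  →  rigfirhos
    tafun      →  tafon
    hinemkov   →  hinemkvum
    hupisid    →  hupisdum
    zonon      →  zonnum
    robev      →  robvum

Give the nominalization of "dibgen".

"dibgen" has last vowel 'e'. The one such stem in the data (robev → robvum) deletes the last vowel and adds -um (as do hinemkov, hupisid), so the same rule applies.
The other pattern: stems whose last vowel is 'u' change the last vowel to 'o'.
So dibgen → dibgnum.

dibgnum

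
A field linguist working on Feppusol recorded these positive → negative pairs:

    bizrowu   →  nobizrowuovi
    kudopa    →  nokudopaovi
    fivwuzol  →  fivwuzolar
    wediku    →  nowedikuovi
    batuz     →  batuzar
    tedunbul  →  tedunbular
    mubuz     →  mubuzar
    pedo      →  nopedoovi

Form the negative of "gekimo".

nogekimoovi

"gekimo" ends in a vowel. The stems ending in a vowel (wediku → nowedikuovi, pedo → nopedoovi, kudopa → nokudopaovi) add no- … -ovi around the stem.
So gekimo → nogekimoovi.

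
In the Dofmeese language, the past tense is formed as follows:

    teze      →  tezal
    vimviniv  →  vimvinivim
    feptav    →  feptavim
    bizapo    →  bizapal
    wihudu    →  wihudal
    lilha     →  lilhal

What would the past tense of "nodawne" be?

"nodawne" ends in a vowel. The stems ending in a vowel (wihudu → wihudal, bizapo → bizapal, teze → tezal) drop the final letter and add -al.
The other pattern: stems ending in a consonant add -im.
So nodawne → nodawnal.

nodawnal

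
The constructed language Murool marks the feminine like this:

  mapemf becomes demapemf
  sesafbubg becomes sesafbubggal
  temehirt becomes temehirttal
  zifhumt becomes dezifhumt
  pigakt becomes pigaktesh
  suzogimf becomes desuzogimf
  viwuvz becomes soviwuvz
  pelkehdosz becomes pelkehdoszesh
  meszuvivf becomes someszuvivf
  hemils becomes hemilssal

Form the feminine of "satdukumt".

desatdukumt

meszuvivf and mapemf both end in -f yet inflect differently (someszuvivf, demapemf), so the final letter is not what conditions the rule; the second-to-last letter is.
"satdukumt" has second-to-last letter 'm'. The stems whose second-to-last letter is 'm' (zifhumt → dezifhumt, mapemf → demapemf, suzogimf → desuzogimf) add the prefix de-.
So satdukumt → desatdukumt.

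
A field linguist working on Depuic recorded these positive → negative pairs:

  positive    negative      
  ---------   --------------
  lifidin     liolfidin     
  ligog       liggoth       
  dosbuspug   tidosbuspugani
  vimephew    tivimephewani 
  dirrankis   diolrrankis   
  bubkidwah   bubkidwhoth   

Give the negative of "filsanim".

ligog and dosbuspug both end in -g yet inflect differently (liggoth, tidosbuspugani), so the final letter is not what conditions the rule; the last vowel is.
"filsanim" has last vowel 'i'. The stems whose last vowel is 'i' (dirrankis → diolrrankis, lifidin → liolfidin) insert -ol- after the first vowel.
So filsanim → fiollsanim.

fiollsanim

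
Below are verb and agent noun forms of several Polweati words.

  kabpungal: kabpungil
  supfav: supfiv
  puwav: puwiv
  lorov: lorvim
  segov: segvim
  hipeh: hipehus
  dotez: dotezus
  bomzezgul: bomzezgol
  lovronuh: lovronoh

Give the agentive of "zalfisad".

supfav and lorov both end in -v yet inflect differently (supfiv, lorvim), so the final letter is not what conditions the rule; the last vowel is.
"zalfisad" has last vowel 'a'. The stems whose last vowel is 'a' (kabpungal → kabpungil, supfav → supfiv, puwav → puwiv) change the last vowel to 'i'.
The other patterns: stems whose last vowel is 'o' delete the last vowel and add -im; stems whose last vowel is 'e' add -us; stems whose last vowel is 'u' change the last vowel to 'o'.
So zalfisad → zalfisid.

zalfisid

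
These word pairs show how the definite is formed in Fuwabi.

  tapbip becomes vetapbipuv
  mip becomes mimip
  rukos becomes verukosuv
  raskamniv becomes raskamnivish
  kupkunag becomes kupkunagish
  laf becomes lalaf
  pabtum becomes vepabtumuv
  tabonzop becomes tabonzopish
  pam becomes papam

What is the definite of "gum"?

gugum

pam and pabtum both end in -m yet inflect differently (papam, vepabtumuv), so the final letter is not what conditions the rule; the number of vowels is.
"gum" has 1 vowel. The stems with 1 vowel (mip → mimip, pam → papam, laf → lalaf) repeat the first consonant+vowel as a prefix.
So gum → gugum.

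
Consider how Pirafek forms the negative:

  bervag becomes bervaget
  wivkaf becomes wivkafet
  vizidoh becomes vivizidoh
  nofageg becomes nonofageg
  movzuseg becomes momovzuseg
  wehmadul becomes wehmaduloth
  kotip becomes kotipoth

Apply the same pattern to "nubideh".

bervag and nofageg both end in -g yet inflect differently (bervaget, nonofageg), so the final letter is not what conditions the rule; the last vowel is.
"nubideh" has last vowel 'e'. The stems whose last vowel is 'e' (nofageg → nonofageg, movzuseg → momovzuseg) repeat the first consonant+vowel as a prefix.
The other patterns: stems whose last vowel is 'a' add -et; stems whose last vowel is 'i' or 'u' add -oth.
So nubideh → nunubideh.

nunubideh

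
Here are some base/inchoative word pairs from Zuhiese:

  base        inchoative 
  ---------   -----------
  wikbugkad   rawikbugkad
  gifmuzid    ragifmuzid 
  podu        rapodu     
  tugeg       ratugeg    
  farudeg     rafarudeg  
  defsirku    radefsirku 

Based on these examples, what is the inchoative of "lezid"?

Every pair shown (wikbugkad → rawikbugkad, gifmuzid → ragifmuzid, podu → rapodu, …) follows the same rule: add the prefix ra-.
So lezid → ralezid.

ralezid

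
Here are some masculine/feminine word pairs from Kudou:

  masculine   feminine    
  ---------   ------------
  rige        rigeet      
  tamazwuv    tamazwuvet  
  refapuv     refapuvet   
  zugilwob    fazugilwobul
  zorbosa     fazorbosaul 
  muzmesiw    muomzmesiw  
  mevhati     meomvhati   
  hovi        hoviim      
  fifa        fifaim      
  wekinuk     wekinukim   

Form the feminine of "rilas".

"rilas" begins with r-. The stems beginning with r- (rige → rigeet, refapuv → refapuvet) add -et.
So rilas → rilaset.

rilaset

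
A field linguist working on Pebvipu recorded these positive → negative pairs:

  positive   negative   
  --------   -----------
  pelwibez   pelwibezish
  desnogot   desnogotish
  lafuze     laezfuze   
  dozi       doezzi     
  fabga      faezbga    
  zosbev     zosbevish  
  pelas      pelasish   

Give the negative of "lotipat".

lotipatish

"lotipat" ends in a consonant. The stems ending in a consonant (pelwibez → pelwibezish, zosbev → zosbevish, desnogot → desnogotish) add -ish.
So lotipat → lotipatish.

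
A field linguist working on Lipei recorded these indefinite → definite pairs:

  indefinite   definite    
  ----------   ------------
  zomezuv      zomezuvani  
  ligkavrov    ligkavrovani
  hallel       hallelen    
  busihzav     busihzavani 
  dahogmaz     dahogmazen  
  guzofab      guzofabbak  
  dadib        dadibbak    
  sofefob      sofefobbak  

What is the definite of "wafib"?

ligkavrov and sofefob both have last vowel 'o' yet inflect differently (ligkavrovani, sofefobbak), so the last vowel is not what conditions the rule; the final letter is.
"wafib" ends in -b. The stems ending in -b (sofefob → sofefobbak, guzofab → guzofabbak, dadib → dadibbak) double the final consonant and add -ak.
So wafib → wafibbak.

wafibbak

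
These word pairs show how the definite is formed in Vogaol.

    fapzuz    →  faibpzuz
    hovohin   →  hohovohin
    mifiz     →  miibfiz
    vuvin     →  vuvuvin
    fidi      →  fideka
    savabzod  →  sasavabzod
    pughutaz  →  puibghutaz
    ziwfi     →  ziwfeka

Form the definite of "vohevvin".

vovohevvin

"vohevvin" ends in -n. The stems ending in -n (hovohin → hohovohin, vuvin → vuvuvin) repeat the first consonant+vowel as a prefix.
The other patterns: stems ending in -z insert -ib- after the first vowel; stems ending in -i drop the final letter and add -eka.
So vohevvin → vovohevvin.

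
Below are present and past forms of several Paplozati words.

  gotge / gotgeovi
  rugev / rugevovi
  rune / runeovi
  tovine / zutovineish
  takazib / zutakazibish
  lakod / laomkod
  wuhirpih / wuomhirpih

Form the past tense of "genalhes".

genalhesovi

gotge and tovine both end in -e yet inflect differently (gotgeovi, zutovineish), so the final letter is not what conditions the rule; the first letter is.
"genalhes" begins with g-. The one such stem in the data (gotge → gotgeovi) adds -ovi, so the same rule applies.
So genalhes → genalhesovi.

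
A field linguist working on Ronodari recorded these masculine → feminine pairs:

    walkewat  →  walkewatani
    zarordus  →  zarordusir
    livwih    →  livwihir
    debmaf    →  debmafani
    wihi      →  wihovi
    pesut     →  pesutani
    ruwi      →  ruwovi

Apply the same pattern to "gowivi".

gowivovi

"gowivi" ends in -i. The stems ending in -i (ruwi → ruwovi, wihi → wihovi) drop the final letter and add -ovi.
The other patterns: stems ending in -f or -t add -ani; stems ending in -h or -s add -ir.
So gowivi → gowivovi.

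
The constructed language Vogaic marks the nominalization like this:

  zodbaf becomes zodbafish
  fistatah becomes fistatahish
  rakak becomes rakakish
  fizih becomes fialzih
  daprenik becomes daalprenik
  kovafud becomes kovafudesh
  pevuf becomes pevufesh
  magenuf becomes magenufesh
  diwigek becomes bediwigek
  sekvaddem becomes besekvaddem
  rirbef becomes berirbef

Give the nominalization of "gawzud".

gawzudesh

fistatah and fizih both end in -h yet inflect differently (fistatahish, fialzih), so the final letter is not what conditions the rule; the last vowel is.
"gawzud" has last vowel 'u'. The stems whose last vowel is 'u' (kovafud → kovafudesh, pevuf → pevufesh, magenuf → magenufesh) add -esh.
The other patterns: stems whose last vowel is 'a' add -ish; stems whose last vowel is 'i' insert -al- after the first vowel; stems whose last vowel is 'e' add the prefix be-.
So gawzud → gawzudesh.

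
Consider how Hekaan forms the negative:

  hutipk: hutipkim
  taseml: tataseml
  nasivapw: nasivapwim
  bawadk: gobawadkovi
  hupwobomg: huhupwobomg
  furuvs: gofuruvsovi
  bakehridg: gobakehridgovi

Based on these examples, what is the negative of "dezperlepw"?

hutipk and bawadk both end in -k yet inflect differently (hutipkim, gobawadkovi), so the final letter is not what conditions the rule; the second-to-last letter is.
"dezperlepw" has second-to-last letter 'p'. The stems whose second-to-last letter is 'p' (hutipk → hutipkim, nasivapw → nasivapwim) add -im.
The other patterns: stems whose second-to-last letter is 'm' repeat the first consonant+vowel as a prefix; stems whose second-to-last letter is 'd' or 'v' add go- … -ovi around the stem.
So dezperlepw → dezperlepwim.

dezperlepwim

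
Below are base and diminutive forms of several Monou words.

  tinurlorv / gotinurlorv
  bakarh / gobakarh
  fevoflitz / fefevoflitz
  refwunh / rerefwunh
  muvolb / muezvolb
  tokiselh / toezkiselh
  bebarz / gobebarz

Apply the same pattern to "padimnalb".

paezdimnalb

bakarh and tokiselh both end in -h yet inflect differently (gobakarh, toezkiselh), so the final letter is not what conditions the rule; the second-to-last letter is.
"padimnalb" has second-to-last letter 'l'. The stems whose second-to-last letter is 'l' (tokiselh → toezkiselh, muvolb → muezvolb) insert -ez- after the first vowel.
The other patterns: stems whose second-to-last letter is 'r' add the prefix go-; stems whose second-to-last letter is 'n' or 't' repeat the first consonant+vowel as a prefix.
So padimnalb → paezdimnalb.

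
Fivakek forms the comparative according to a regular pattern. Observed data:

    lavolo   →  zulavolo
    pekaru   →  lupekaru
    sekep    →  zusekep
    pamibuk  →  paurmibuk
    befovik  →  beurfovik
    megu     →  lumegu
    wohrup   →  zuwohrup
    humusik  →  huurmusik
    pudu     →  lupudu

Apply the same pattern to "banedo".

pamibuk and wohrup both have last vowel 'u' yet inflect differently (paurmibuk, zuwohrup), so the last vowel is not what conditions the rule; the final letter is.
"banedo" ends in -o. The one such stem in the data (lavolo → zulavolo) adds the prefix zu-, so the same rule applies.
So banedo → zubanedo.

zubanedo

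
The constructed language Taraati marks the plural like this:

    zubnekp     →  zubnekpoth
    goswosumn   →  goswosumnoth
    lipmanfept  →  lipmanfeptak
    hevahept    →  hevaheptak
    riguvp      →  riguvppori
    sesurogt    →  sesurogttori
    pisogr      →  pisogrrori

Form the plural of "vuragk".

vuragkkori

zubnekp and riguvp both end in -p yet inflect differently (zubnekpoth, riguvppori), so the final letter is not what conditions the rule; the second-to-last letter is.
"vuragk" has second-to-last letter 'g'. The stems whose second-to-last letter is 'g' (sesurogt → sesurogttori, pisogr → pisogrrori) double the final consonant and add -ori.
So vuragk → vuragkkori.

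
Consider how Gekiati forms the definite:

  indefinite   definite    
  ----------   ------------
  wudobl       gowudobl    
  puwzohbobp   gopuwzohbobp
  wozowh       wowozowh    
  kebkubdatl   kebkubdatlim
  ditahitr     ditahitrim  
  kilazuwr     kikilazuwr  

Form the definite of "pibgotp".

pibgotpim

kilazuwr and ditahitr both end in -r yet inflect differently (kikilazuwr, ditahitrim), so the final letter is not what conditions the rule; the second-to-last letter is.
"pibgotp" has second-to-last letter 't'. The stems whose second-to-last letter is 't' (ditahitr → ditahitrim, kebkubdatl → kebkubdatlim) add -im.
The other patterns: stems whose second-to-last letter is 'w' repeat the first consonant+vowel as a prefix; stems whose second-to-last letter is 'b' add the prefix go-.
So pibgotp → pibgotpim.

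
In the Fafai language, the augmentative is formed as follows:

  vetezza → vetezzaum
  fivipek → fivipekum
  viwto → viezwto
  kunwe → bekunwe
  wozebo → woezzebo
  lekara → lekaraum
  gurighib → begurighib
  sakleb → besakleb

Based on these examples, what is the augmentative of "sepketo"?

seezpketo

sakleb and fivipek both have last vowel 'e' yet inflect differently (besakleb, fivipekum), so the last vowel is not what conditions the rule; the final letter is.
"sepketo" ends in -o. The stems ending in -o (wozebo → woezzebo, viwto → viezwto) insert -ez- after the first vowel.
The other patterns: stems ending in -b or -e add the prefix be-; stems ending in -a or -k add -um.
So sepketo → seezpketo.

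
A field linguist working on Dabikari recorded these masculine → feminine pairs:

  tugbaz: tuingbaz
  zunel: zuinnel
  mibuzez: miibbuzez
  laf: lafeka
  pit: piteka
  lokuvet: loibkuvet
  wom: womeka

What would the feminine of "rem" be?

remeka

pit and lokuvet both end in -t yet inflect differently (piteka, loibkuvet), so the final letter is not what conditions the rule; the number of vowels is.
"rem" has 1 vowel. The stems with 1 vowel (laf → lafeka, wom → womeka, pit → piteka) add -eka.
So rem → remeka.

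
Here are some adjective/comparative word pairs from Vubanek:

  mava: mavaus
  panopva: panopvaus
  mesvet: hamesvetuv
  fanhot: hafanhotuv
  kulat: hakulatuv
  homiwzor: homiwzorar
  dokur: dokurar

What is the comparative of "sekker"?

sekkerar

mava and kulat both have last vowel 'a' yet inflect differently (mavaus, hakulatuv), so the last vowel is not what conditions the rule; the final letter is.
"sekker" ends in -r. The stems ending in -r (homiwzor → homiwzorar, dokur → dokurar) add -ar.
So sekker → sekkerar.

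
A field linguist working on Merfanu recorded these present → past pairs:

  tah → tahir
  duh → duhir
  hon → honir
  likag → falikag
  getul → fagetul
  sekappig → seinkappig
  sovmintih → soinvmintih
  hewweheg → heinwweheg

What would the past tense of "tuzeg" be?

fatuzeg

likag and sekappig both end in -g yet inflect differently (falikag, seinkappig), so the final letter is not what conditions the rule; the number of vowels is.
"tuzeg" has 2 vowels. The stems with 2 vowels (likag → falikag, getul → fagetul) add the prefix fa-.
The other patterns: stems with 1 vowel add -ir; stems with 3 vowels insert -in- after the first vowel.
So tuzeg → fatuzeg.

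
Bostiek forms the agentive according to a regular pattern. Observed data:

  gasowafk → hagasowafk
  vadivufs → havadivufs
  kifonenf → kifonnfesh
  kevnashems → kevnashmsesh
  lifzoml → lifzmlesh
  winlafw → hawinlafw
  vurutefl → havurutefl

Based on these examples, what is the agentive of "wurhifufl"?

hawurhifufl

"wurhifufl" has second-to-last letter 'f'. The stems whose second-to-last letter is 'f' (gasowafk → hagasowafk, winlafw → hawinlafw, vadivufs → havadivufs) add the prefix ha-.
So wurhifufl → hawurhifufl.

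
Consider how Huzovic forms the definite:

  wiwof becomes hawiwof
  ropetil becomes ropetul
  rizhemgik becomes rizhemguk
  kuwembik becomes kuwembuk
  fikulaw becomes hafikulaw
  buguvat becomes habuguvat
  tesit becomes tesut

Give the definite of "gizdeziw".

gizdezuw

tesit and buguvat both end in -t yet inflect differently (tesut, habuguvat), so the final letter is not what conditions the rule; the last vowel is.
"gizdeziw" has last vowel 'i'. The stems whose last vowel is 'i' (tesit → tesut, ropetil → ropetul, rizhemgik → rizhemguk) change the last vowel to 'u'.
The other pattern: stems whose last vowel is 'a' or 'o' add the prefix ha-.
So gizdeziw → gizdezuw.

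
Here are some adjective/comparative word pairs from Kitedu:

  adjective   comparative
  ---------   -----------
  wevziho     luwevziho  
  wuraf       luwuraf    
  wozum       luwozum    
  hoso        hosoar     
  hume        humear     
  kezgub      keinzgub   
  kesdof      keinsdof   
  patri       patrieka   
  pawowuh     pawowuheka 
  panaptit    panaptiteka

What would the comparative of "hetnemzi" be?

"hetnemzi" begins with h-. The stems beginning with h- (hoso → hosoar, hume → humear) add -ar.
The other patterns: stems beginning with w- add the prefix lu-; stems beginning with k- insert -in- after the first vowel; stems beginning with p- add -eka.
So hetnemzi → hetnemziar.

hetnemziar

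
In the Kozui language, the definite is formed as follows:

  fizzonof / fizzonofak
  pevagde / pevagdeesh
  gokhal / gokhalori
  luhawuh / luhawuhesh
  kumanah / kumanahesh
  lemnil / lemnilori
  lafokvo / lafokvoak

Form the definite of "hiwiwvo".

kumanah and gokhal both have last vowel 'a' yet inflect differently (kumanahesh, gokhalori), so the last vowel is not what conditions the rule; the final letter is.
"hiwiwvo" ends in -o. The one such stem in the data (lafokvo → lafokvoak) adds -ak, so the same rule applies.
The other patterns: stems ending in -e or -h add -esh; stems ending in -l add -ori.
So hiwiwvo → hiwiwvoak.

hiwiwvoak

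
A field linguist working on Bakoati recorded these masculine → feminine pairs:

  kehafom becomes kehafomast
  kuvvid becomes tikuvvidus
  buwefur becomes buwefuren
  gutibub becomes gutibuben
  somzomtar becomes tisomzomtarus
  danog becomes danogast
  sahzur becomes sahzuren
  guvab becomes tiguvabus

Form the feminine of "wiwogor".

wiwogorast

gutibub and guvab both end in -b yet inflect differently (gutibuben, tiguvabus), so the final letter is not what conditions the rule; the last vowel is.
"wiwogor" has last vowel 'o'. The stems whose last vowel is 'o' (danog → danogast, kehafom → kehafomast) add -ast.
The other patterns: stems whose last vowel is 'u' add -en; stems whose last vowel is 'a' or 'i' add ti- … -us around the stem.
So wiwogor → wiwogorast.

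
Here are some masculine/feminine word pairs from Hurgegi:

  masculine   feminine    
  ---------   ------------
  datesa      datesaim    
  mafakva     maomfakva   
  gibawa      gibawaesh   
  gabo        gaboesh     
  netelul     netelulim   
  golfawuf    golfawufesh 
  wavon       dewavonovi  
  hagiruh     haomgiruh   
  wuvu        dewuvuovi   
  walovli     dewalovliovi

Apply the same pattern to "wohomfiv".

gibawa and mafakva both end in -a yet inflect differently (gibawaesh, maomfakva), so the final letter is not what conditions the rule; the first letter is.
"wohomfiv" begins with w-. The stems beginning with w- (walovli → dewalovliovi, wuvu → dewuvuovi, wavon → dewavonovi) add de- … -ovi around the stem.
The other patterns: stems beginning with g- add -esh; stems beginning with h- or m- insert -om- after the first vowel; stems beginning with d- or n- add -im.
So wohomfiv → dewohomfivovi.

dewohomfivovi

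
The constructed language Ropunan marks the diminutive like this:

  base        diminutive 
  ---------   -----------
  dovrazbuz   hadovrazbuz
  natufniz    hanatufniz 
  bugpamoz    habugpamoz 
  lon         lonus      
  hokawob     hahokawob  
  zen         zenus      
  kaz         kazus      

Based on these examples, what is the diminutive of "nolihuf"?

kaz and bugpamoz both end in -z yet inflect differently (kazus, habugpamoz), so the final letter is not what conditions the rule; the number of vowels is.
"nolihuf" has 3 vowels. The stems with 3 vowels (bugpamoz → habugpamoz, hokawob → hahokawob, natufniz → hanatufniz) add the prefix ha-.
The other pattern: stems with 1 vowel add -us.
So nolihuf → hanolihuf.

hanolihuf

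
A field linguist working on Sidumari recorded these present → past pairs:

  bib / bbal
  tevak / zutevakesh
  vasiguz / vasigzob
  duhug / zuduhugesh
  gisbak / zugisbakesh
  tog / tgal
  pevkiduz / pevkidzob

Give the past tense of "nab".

"nab" has 1 vowel. The stems with 1 vowel (bib → bbal, tog → tgal) delete the last vowel and add -al.
The other patterns: stems with 2 vowels add zu- … -esh around the stem; stems with 3 vowels delete the last vowel and add -ob.
So nab → nbal.

nbal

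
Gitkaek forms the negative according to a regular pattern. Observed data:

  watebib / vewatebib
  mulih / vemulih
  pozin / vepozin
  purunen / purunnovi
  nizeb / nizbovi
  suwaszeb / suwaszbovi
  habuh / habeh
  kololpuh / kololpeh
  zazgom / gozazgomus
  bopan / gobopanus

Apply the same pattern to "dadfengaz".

pozin and purunen both end in -n yet inflect differently (vepozin, purunnovi), so the final letter is not what conditions the rule; the last vowel is.
"dadfengaz" has last vowel 'a'. The one such stem in the data (bopan → gobopanus) adds go- … -us around the stem, so the same rule applies.
The other patterns: stems whose last vowel is 'i' add the prefix ve-; stems whose last vowel is 'e' delete the last vowel and add -ovi; stems whose last vowel is 'u' change the last vowel to 'e'.
So dadfengaz → godadfengazus.

godadfengazus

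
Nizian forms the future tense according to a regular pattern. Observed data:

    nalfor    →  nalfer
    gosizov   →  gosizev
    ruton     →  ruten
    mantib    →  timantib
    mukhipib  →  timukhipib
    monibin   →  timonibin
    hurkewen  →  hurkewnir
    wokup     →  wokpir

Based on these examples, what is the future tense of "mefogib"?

timefogib

"mefogib" has last vowel 'i'. The stems whose last vowel is 'i' (mantib → timantib, mukhipib → timukhipib, monibin → timonibin) add the prefix ti-.
The other patterns: stems whose last vowel is 'o' change the last vowel to 'e'; stems whose last vowel is 'e' or 'u' delete the last vowel and add -ir.
So mefogib → timefogib.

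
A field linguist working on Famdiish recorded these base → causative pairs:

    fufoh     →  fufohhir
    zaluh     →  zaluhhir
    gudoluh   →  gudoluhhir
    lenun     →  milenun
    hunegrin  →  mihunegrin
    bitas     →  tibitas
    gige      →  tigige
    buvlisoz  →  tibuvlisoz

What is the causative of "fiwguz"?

zaluh and lenun both have last vowel 'u' yet inflect differently (zaluhhir, milenun), so the last vowel is not what conditions the rule; the final letter is.
"fiwguz" ends in -z. The one such stem in the data (buvlisoz → tibuvlisoz) adds the prefix ti-, so the same rule applies.
The other patterns: stems ending in -h double the final consonant and add -ir; stems ending in -n add the prefix mi-.
So fiwguz → tifiwguz.

tifiwguz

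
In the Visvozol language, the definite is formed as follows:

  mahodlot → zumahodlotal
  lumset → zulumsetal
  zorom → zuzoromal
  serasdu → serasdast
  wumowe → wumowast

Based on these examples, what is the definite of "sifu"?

lumset and wumowe both have last vowel 'e' yet inflect differently (zulumsetal, wumowast), so the last vowel is not what conditions the rule; whether the stem ends in a vowel or a consonant is.
"sifu" ends in a vowel. The stems ending in a vowel (serasdu → serasdast, wumowe → wumowast) drop the final letter and add -ast.
The other pattern: stems ending in a consonant add zu- … -al around the stem.
So sifu → sifast.

sifast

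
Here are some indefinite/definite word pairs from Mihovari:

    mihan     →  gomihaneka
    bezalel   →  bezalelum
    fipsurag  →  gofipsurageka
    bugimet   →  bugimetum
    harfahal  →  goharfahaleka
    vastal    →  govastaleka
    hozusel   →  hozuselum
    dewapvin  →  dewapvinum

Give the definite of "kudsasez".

mihan and dewapvin both end in -n yet inflect differently (gomihaneka, dewapvinum), so the final letter is not what conditions the rule; the last vowel is.
"kudsasez" has last vowel 'e'. The stems whose last vowel is 'e' (bugimet → bugimetum, bezalel → bezalelum, hozusel → hozuselum) add -um.
The other pattern: stems whose last vowel is 'a' add go- … -eka around the stem.
So kudsasez → kudsasezum.

kudsasezum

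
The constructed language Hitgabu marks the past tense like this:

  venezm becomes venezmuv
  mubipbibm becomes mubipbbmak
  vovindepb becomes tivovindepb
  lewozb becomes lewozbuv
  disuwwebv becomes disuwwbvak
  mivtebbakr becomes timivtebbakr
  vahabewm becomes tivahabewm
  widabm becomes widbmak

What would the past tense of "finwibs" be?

finwbsak

venezm and mubipbibm both end in -m yet inflect differently (venezmuv, mubipbbmak), so the final letter is not what conditions the rule; the second-to-last letter is.
"finwibs" has second-to-last letter 'b'. The stems whose second-to-last letter is 'b' (mubipbibm → mubipbbmak, widabm → widbmak, disuwwebv → disuwwbvak) delete the last vowel and add -ak.
The other patterns: stems whose second-to-last letter is 'z' add -uv; stems whose second-to-last letter is 'k', 'p' or 'w' add the prefix ti-.
So finwibs → finwbsak.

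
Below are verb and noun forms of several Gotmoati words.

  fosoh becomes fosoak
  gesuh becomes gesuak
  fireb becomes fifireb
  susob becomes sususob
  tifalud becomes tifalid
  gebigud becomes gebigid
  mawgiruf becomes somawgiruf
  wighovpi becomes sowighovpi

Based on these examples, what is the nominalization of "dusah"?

dusaak

fosoh and susob both have last vowel 'o' yet inflect differently (fosoak, sususob), so the last vowel is not what conditions the rule; the final letter is.
"dusah" ends in -h. The stems ending in -h (fosoh → fosoak, gesuh → gesuak) drop the final letter and add -ak.
So dusah → dusaak.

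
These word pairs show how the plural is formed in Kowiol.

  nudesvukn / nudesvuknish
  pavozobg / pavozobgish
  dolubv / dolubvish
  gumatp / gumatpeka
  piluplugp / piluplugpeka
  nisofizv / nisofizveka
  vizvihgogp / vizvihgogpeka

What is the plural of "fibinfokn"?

fibinfoknish

dolubv and nisofizv both end in -v yet inflect differently (dolubvish, nisofizveka), so the final letter is not what conditions the rule; the second-to-last letter is.
"fibinfokn" has second-to-last letter 'k'. The one such stem in the data (nudesvukn → nudesvuknish) adds -ish, so the same rule applies.
So fibinfokn → fibinfoknish.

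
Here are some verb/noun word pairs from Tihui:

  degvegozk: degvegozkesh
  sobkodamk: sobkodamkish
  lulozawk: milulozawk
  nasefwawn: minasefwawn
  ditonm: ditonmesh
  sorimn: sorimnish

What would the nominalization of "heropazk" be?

heropazkesh

sobkodamk and lulozawk both end in -k yet inflect differently (sobkodamkish, milulozawk), so the final letter is not what conditions the rule; the second-to-last letter is.
"heropazk" has second-to-last letter 'z'. The one such stem in the data (degvegozk → degvegozkesh) adds -esh, so the same rule applies.
So heropazk → heropazkesh.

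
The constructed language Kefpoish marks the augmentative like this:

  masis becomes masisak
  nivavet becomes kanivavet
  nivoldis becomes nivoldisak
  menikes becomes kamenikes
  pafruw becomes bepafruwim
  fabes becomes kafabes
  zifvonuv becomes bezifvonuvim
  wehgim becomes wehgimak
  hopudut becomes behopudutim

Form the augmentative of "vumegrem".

"vumegrem" has last vowel 'e'. The stems whose last vowel is 'e' (fabes → kafabes, menikes → kamenikes, nivavet → kanivavet) add the prefix ka-.
So vumegrem → kavumegrem.

kavumegrem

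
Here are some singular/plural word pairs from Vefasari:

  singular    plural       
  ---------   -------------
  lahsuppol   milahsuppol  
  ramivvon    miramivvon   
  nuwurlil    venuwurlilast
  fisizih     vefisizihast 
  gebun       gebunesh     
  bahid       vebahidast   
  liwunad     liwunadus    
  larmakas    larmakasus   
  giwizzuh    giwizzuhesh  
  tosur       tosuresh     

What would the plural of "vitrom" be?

mivitrom

"vitrom" has last vowel 'o'. The stems whose last vowel is 'o' (lahsuppol → milahsuppol, ramivvon → miramivvon) add the prefix mi-.
So vitrom → mivitrom.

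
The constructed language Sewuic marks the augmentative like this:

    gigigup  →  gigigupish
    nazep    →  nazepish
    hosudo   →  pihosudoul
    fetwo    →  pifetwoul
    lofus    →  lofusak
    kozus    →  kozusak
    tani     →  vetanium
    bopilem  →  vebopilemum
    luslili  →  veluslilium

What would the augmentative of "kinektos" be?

gigigup and lofus both have last vowel 'u' yet inflect differently (gigigupish, lofusak), so the last vowel is not what conditions the rule; the final letter is.
"kinektos" ends in -s. The stems ending in -s (lofus → lofusak, kozus → kozusak) add -ak.
So kinektos → kinektosak.

kinektosak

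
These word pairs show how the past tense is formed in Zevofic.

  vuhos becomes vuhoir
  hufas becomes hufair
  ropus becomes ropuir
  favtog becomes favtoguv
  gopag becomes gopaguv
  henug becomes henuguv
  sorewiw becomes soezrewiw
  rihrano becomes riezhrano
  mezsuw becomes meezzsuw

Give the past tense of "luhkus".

vuhos and favtog both have last vowel 'o' yet inflect differently (vuhoir, favtoguv), so the last vowel is not what conditions the rule; the final letter is.
"luhkus" ends in -s. The stems ending in -s (vuhos → vuhoir, hufas → hufair, ropus → ropuir) drop the final letter and add -ir.
The other patterns: stems ending in -g add -uv; stems ending in -o or -w insert -ez- after the first vowel.
So luhkus → luhkuir.

luhkuir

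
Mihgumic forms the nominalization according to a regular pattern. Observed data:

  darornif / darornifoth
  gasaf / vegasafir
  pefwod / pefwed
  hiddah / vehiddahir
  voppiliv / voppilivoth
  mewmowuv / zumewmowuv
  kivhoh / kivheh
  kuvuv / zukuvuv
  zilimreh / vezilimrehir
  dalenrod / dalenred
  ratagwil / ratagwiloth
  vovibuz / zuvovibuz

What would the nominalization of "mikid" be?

mikidoth

voppiliv and mewmowuv both end in -v yet inflect differently (voppilivoth, zumewmowuv), so the final letter is not what conditions the rule; the last vowel is.
"mikid" has last vowel 'i'. The stems whose last vowel is 'i' (ratagwil → ratagwiloth, darornif → darornifoth, voppiliv → voppilivoth) add -oth.
The other patterns: stems whose last vowel is 'u' add the prefix zu-; stems whose last vowel is 'o' change the last vowel to 'e'; stems whose last vowel is 'a' or 'e' add ve- … -ir around the stem.
So mikid → mikidoth.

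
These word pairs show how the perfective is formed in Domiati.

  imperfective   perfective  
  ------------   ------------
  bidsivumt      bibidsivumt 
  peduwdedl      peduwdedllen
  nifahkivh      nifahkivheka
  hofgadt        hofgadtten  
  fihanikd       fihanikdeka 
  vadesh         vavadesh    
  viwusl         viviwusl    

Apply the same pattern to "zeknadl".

zeknadllen

"zeknadl" has second-to-last letter 'd'. The stems whose second-to-last letter is 'd' (peduwdedl → peduwdedllen, hofgadt → hofgadtten) double the final consonant and add -en.
So zeknadl → zeknadllen.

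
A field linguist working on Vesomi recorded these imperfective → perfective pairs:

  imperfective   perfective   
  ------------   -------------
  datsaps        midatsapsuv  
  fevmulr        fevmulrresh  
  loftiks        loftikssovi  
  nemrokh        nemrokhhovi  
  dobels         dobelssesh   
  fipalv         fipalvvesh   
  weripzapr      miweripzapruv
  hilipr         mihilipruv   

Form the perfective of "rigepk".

dobels and loftiks both end in -s yet inflect differently (dobelssesh, loftikssovi), so the final letter is not what conditions the rule; the second-to-last letter is.
"rigepk" has second-to-last letter 'p'. The stems whose second-to-last letter is 'p' (datsaps → midatsapsuv, weripzapr → miweripzapruv, hilipr → mihilipruv) add mi- … -uv around the stem.
So rigepk → mirigepkuv.

mirigepkuv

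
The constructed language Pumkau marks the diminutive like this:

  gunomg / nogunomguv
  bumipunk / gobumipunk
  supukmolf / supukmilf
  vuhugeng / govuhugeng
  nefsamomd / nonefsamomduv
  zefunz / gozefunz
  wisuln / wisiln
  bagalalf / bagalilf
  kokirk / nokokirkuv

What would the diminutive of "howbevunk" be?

bumipunk and kokirk both end in -k yet inflect differently (gobumipunk, nokokirkuv), so the final letter is not what conditions the rule; the second-to-last letter is.
"howbevunk" has second-to-last letter 'n'. The stems whose second-to-last letter is 'n' (vuhugeng → govuhugeng, bumipunk → gobumipunk, zefunz → gozefunz) add the prefix go-.
So howbevunk → gohowbevunk.

gohowbevunk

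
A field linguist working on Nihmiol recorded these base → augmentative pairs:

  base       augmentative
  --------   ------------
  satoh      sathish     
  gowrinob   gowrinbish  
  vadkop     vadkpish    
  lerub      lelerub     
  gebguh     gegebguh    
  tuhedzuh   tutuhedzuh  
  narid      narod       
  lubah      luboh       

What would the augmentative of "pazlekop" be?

pazlekpish

"pazlekop" has last vowel 'o'. The stems whose last vowel is 'o' (satoh → sathish, gowrinob → gowrinbish, vadkop → vadkpish) delete the last vowel and add -ish.
So pazlekop → pazlekpish.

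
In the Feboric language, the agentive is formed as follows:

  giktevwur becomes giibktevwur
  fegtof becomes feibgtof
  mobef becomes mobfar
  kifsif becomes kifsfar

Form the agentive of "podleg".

podlgar

fegtof and mobef both end in -f yet inflect differently (feibgtof, mobfar), so the final letter is not what conditions the rule; the last vowel is.
"podleg" has last vowel 'e'. The one such stem in the data (mobef → mobfar) deletes the last vowel and adds -ar (as does kifsif), so the same rule applies.
So podleg → podlgar.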